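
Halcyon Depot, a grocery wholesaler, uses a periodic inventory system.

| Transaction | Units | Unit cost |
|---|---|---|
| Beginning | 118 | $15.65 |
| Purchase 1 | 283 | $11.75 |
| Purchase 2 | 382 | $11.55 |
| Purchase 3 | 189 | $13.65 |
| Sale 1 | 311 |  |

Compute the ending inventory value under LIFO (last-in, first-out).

Ending inventory = $8,174.95

Sale 1 (311) [LIFO — newest first]: 189 @ $13.65 + 122 @ $11.55 = $3,988.95
Ending inventory: 118 @ $15.65 + 283 @ $11.75 + 260 @ $11.55 = $8,174.95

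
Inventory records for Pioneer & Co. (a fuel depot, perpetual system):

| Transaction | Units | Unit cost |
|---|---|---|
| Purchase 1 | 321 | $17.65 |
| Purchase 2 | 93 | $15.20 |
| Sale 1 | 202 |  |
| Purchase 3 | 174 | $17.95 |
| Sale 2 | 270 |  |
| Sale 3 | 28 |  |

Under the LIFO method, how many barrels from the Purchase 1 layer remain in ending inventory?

88

Sale 1 (202) [LIFO — newest first]: 93 @ $15.20 + 109 @ $17.65 = $3,337.45
Sale 2 (270) [LIFO — newest first]: 174 @ $17.95 + 96 @ $17.65 = $4,817.70
Sale 3 (28) [LIFO — newest first]: 28 @ $17.65 = $494.20
Total COGS = $3,337.45 + $4,817.70 + $494.20 = $8,649.35
Ending inventory: 88 @ $17.65 = $1,553.20
Check: goods available $10,202.55 = COGS $8,649.35 + ending $1,553.20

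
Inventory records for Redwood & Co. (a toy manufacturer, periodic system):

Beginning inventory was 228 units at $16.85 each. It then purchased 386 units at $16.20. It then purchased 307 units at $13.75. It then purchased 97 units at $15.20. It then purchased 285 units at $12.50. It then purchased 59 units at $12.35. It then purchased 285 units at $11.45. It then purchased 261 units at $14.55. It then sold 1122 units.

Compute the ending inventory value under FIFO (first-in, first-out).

Sale 1 (1122) [FIFO — oldest first]: 228 @ $16.85 + 386 @ $16.20 + 307 @ $13.75 + 97 @ $15.20 + 104 @ $12.50 = $17,090.65
Ending inventory: 181 @ $12.50 + 59 @ $12.35 + 285 @ $11.45 + 261 @ $14.55 = $10,051.95
Check: goods available $27,142.60 = COGS $17,090.65 + ending $10,051.95

Ending inventory = $10,051.95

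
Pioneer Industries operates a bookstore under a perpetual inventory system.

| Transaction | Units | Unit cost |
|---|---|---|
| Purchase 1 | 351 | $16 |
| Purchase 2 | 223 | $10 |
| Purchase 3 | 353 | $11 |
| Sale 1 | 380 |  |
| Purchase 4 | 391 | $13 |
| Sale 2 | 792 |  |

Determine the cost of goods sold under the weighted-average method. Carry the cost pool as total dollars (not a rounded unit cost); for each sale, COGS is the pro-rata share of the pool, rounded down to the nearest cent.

COGS = $14,943.57

After Purchase 1: 351 on hand, pool $5,616.00 (≈ $16.0000 each)
After Purchase 2: 574 on hand, pool $7,846.00 (≈ $13.6690 each)
After Purchase 3: 927 on hand, pool $11,729.00 (≈ $12.6526 each)
Sale 1, sell 380: 380/927 × $11,729.00 → $4,808.00
After Purchase 4: 938 on hand, pool $12,004.00 (≈ $12.7974 each)
Sale 2, sell 792: 792/938 × $12,004.00 → $10,135.57
Total COGS = $4,808.00 + $10,135.57 = $14,943.57
Ending inventory (cost pool remaining) = $1,868.43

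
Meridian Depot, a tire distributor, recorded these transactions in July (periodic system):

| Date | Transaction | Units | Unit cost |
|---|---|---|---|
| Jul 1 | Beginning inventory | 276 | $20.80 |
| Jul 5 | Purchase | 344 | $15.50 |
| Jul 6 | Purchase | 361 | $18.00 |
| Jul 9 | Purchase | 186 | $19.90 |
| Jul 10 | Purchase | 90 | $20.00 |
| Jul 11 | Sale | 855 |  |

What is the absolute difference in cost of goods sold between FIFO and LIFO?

$75.60

FIFO COGS: 276 @ $20.80 + 344 @ $15.50 + 235 @ $18.00 = $15,302.80
LIFO COGS: 90 @ $20.00 + 186 @ $19.90 + 361 @ $18.00 + 218 @ $15.50 = $15,378.40
Difference = |$15,302.80 − $15,378.40| = $75.60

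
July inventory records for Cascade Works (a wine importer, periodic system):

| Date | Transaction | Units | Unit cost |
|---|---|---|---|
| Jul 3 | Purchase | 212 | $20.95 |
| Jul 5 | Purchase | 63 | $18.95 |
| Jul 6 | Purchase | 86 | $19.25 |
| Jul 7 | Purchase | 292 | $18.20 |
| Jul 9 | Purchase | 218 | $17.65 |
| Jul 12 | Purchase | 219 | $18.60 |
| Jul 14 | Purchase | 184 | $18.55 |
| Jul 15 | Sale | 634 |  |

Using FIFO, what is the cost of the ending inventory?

Ending inventory = $11,680.10

Jul 15, 634 sold [FIFO — oldest first]: 212 @ $20.95 + 63 @ $18.95 + 86 @ $19.25 + 273 @ $18.20 = $12,259.35
Ending inventory: 19 @ $18.20 + 218 @ $17.65 + 219 @ $18.60 + 184 @ $18.55 = $11,680.10
Check: goods available $23,939.45 = COGS $12,259.35 + ending $11,680.10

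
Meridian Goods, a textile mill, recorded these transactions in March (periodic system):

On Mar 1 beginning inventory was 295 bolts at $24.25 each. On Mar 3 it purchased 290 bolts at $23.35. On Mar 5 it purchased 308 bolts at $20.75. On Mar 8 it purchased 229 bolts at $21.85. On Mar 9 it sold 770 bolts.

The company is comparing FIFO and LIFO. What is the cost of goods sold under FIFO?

FIFO COGS: 295 @ $24.25 + 290 @ $23.35 + 185 @ $20.75 = $17,764.00
LIFO COGS: 229 @ $21.85 + 308 @ $20.75 + 233 @ $23.35 = $16,835.20

COGS = $17,764.00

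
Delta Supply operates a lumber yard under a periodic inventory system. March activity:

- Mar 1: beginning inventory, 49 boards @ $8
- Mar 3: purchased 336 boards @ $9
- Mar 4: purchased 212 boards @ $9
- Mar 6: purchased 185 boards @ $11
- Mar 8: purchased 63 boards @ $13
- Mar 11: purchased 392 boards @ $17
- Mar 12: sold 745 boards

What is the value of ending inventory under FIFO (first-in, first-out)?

Mar 12, 745 sold [FIFO — oldest first]: 49 @ $8 + 336 @ $9 + 212 @ $9 + 148 @ $11 = $6,952
Ending inventory: 37 @ $11 + 63 @ $13 + 392 @ $17 = $7,890
Check: goods available $14,842 = COGS $6,952 + ending $7,890

Ending inventory = $7,890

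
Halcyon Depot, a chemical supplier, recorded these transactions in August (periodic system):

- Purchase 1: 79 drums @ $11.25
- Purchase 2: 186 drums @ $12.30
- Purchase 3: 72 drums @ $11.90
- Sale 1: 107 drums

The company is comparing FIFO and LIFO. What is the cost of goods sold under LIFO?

FIFO COGS: 79 @ $11.25 + 28 @ $12.30 = $1,233.15
LIFO COGS: 72 @ $11.90 + 35 @ $12.30 = $1,287.30

COGS = $1,287.30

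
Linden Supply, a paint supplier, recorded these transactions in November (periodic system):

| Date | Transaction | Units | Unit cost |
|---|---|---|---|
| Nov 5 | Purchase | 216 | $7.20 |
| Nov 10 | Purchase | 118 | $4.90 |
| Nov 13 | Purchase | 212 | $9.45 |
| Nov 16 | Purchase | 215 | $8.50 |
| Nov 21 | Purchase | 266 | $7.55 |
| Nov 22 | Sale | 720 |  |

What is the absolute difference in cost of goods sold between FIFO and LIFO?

FIFO COGS: 216 @ $7.20 + 118 @ $4.90 + 212 @ $9.45 + 174 @ $8.50 = $5,615.80
LIFO COGS: 266 @ $7.55 + 215 @ $8.50 + 212 @ $9.45 + 27 @ $4.90 = $5,971.50
Difference = |$5,615.80 − $5,971.50| = $355.70

$355.70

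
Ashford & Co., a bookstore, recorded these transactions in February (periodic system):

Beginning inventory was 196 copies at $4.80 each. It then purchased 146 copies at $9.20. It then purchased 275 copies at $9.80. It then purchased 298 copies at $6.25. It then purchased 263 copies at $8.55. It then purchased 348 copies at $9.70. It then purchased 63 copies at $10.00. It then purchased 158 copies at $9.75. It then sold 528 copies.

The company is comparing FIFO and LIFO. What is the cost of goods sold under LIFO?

COGS = $5,148.40

FIFO COGS: 196 @ $4.80 + 146 @ $9.20 + 186 @ $9.80 = $4,106.80
LIFO COGS: 158 @ $9.75 + 63 @ $10.00 + 307 @ $9.70 = $5,148.40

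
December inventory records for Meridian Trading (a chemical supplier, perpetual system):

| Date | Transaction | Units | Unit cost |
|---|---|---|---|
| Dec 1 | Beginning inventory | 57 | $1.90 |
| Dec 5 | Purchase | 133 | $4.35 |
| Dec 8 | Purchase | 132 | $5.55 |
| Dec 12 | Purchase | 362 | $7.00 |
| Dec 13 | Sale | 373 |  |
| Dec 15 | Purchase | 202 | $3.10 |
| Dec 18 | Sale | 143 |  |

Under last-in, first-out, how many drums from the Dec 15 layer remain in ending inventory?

59

Dec 13, 373 sold [LIFO — newest first]: 362 @ $7.00 + 11 @ $5.55 = $2,595.05
Dec 18, 143 sold [LIFO — newest first]: 143 @ $3.10 = $443.30
Total COGS = $2,595.05 + $443.30 = $3,038.35
Ending inventory: 57 @ $1.90 + 133 @ $4.35 + 121 @ $5.55 + 59 @ $3.10 = $1,541.30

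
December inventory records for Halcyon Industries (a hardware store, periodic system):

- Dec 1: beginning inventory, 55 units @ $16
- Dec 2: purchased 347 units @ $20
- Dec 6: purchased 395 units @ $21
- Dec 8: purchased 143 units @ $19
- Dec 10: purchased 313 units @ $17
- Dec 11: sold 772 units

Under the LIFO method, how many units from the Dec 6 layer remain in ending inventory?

Dec 11, 772 sold [LIFO — newest first]: 313 @ $17 + 143 @ $19 + 316 @ $21 = $14,674
Ending inventory: 55 @ $16 + 347 @ $20 + 79 @ $21 = $9,479
Check: goods available $24,153 = COGS $14,674 + ending $9,479

79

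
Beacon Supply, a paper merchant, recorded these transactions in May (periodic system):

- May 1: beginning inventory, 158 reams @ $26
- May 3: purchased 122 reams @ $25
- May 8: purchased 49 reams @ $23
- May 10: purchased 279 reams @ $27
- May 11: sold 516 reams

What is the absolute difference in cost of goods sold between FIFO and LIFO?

$92

FIFO COGS: 158 @ $26 + 122 @ $25 + 49 @ $23 + 187 @ $27 = $13,334
LIFO COGS: 279 @ $27 + 49 @ $23 + 122 @ $25 + 66 @ $26 = $13,426
Difference = |$13,334 − $13,426| = $92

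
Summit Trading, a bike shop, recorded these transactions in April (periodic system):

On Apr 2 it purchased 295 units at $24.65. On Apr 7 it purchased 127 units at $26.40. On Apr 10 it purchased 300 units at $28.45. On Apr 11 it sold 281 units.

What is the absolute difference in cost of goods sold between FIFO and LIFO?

$1,067.80

FIFO COGS: 281 @ $24.65 = $6,926.65
LIFO COGS: 281 @ $28.45 = $7,994.45
Difference = |$6,926.65 − $7,994.45| = $1,067.80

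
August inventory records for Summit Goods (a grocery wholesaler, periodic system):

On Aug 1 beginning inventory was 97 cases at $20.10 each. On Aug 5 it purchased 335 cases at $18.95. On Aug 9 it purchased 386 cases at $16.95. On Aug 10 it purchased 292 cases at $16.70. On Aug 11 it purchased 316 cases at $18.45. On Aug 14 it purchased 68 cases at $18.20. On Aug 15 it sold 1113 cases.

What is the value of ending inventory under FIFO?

Aug 15, 1113 sold [FIFO — oldest first]: 97 @ $20.10 + 335 @ $18.95 + 386 @ $16.95 + 292 @ $16.70 + 3 @ $18.45 = $19,772.40
Ending inventory: 313 @ $18.45 + 68 @ $18.20 = $7,012.45
Check: goods available $26,784.85 = COGS $19,772.40 + ending $7,012.45

Ending inventory = $7,012.45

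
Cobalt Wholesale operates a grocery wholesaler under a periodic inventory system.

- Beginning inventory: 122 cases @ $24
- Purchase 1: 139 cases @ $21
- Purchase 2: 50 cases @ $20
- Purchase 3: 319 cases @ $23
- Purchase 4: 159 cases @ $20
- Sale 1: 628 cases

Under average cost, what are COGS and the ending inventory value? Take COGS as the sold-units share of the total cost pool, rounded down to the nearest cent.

COGS = $13,820.77; ending inventory = $3,543.23

Sale 1, sell 628: 628/789 × $17,364.00 → $13,820.77
Ending inventory (cost pool remaining) = $3,543.23
Check: goods available $17,364.00 = COGS $13,820.77 + ending $3,543.23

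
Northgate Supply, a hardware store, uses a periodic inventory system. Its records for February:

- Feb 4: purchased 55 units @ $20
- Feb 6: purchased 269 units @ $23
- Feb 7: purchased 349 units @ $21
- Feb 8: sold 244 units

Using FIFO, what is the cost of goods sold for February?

Feb 8, 244 sold [FIFO — oldest first]: 55 @ $20 + 189 @ $23 = $5,447
Ending inventory: 80 @ $23 + 349 @ $21 = $9,169

COGS = $5,447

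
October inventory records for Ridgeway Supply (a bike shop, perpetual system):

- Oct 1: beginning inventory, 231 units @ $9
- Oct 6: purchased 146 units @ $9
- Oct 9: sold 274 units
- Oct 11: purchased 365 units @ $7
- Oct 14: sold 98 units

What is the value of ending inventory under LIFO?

Oct 9, 274 sold [LIFO — newest first]: 146 @ $9 + 128 @ $9 = $2,466
Oct 14, 98 sold [LIFO — newest first]: 98 @ $7 = $686
Total COGS = $2,466 + $686 = $3,152
Ending inventory: 103 @ $9 + 267 @ $7 = $2,796
Check: goods available $5,948 = COGS $3,152 + ending $2,796

Ending inventory = $2,796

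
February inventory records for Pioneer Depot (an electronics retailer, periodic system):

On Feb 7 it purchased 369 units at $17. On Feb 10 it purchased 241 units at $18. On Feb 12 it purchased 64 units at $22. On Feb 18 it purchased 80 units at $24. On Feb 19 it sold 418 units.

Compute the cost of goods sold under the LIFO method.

COGS = $8,227

Feb 19, 418 sold [LIFO — newest first]: 80 @ $24 + 64 @ $22 + 241 @ $18 + 33 @ $17 = $8,227
Ending inventory: 336 @ $17 = $5,712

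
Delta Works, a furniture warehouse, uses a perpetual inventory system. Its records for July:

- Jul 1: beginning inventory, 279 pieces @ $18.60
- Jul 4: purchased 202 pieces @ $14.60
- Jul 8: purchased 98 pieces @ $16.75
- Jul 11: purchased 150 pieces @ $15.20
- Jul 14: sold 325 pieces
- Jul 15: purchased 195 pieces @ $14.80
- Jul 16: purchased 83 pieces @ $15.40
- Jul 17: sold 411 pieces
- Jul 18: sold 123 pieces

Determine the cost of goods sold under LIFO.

Jul 14, 325 sold [LIFO — newest first]: 150 @ $15.20 + 98 @ $16.75 + 77 @ $14.60 = $5,045.70
Jul 17, 411 sold [LIFO — newest first]: 83 @ $15.40 + 195 @ $14.80 + 125 @ $14.60 + 8 @ $18.60 = $6,138.00
Jul 18, 123 sold [LIFO — newest first]: 123 @ $18.60 = $2,287.80
Total COGS = $5,045.70 + $6,138.00 + $2,287.80 = $13,471.50
Ending inventory: 148 @ $18.60 = $2,752.80

COGS = $13,471.50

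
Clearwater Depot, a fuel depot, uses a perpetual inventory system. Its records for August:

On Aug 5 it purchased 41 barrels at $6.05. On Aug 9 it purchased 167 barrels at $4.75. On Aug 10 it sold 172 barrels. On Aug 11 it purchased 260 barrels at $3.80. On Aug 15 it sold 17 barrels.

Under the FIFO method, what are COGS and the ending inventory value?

Aug 10, 172 sold [FIFO — oldest first]: 41 @ $6.05 + 131 @ $4.75 = $870.30
Aug 15, 17 sold [FIFO — oldest first]: 17 @ $4.75 = $80.75
Total COGS = $870.30 + $80.75 = $951.05
Ending inventory: 19 @ $4.75 + 260 @ $3.80 = $1,078.25
Check: goods available $2,029.30 = COGS $951.05 + ending $1,078.25

COGS = $951.05; ending inventory = $1,078.25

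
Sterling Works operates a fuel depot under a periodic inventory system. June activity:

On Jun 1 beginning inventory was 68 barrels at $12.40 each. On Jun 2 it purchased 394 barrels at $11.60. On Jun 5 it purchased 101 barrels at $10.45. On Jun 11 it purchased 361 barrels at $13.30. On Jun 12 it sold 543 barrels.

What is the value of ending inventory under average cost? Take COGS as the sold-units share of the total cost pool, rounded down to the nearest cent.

Jun 12, sell 543: 543/924 × $11,270.35 → $6,623.16
Ending inventory (cost pool remaining) = $4,647.19

Ending inventory = $4,647.19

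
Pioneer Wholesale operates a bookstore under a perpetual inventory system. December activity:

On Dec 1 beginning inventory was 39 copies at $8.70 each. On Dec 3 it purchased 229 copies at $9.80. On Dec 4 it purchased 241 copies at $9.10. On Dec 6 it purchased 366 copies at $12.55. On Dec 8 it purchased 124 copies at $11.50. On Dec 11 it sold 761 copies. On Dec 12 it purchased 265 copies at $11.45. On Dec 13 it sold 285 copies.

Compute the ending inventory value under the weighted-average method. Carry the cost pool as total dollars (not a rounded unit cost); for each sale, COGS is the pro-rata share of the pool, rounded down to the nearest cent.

After Dec 1: 39 on hand, pool $339.30 (≈ $8.7000 each)
After Dec 3: 268 on hand, pool $2,583.50 (≈ $9.6399 each)
After Dec 4: 509 on hand, pool $4,776.60 (≈ $9.3843 each)
After Dec 6: 875 on hand, pool $9,369.90 (≈ $10.7085 each)
After Dec 8: 999 on hand, pool $10,795.90 (≈ $10.8067 each)
Dec 11, sell 761: 761/999 × $10,795.90 → $8,223.90
After Dec 12: 503 on hand, pool $5,606.25 (≈ $11.1456 each)
Dec 13, sell 285: 285/503 × $5,606.25 → $3,176.50
Total COGS = $8,223.90 + $3,176.50 = $11,400.40
Ending inventory (cost pool remaining) = $2,429.75
Check: goods available $13,830.15 = COGS $11,400.40 + ending $2,429.75

Ending inventory = $2,429.75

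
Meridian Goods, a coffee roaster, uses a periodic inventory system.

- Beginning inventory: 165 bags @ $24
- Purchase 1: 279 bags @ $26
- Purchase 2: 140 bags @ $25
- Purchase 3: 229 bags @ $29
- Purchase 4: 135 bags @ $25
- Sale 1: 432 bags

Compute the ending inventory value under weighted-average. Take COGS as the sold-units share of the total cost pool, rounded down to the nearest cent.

Ending inventory = $13,460.64

Sale 1, sell 432: 432/948 × $24,730.00 → $11,269.36
Ending inventory (cost pool remaining) = $13,460.64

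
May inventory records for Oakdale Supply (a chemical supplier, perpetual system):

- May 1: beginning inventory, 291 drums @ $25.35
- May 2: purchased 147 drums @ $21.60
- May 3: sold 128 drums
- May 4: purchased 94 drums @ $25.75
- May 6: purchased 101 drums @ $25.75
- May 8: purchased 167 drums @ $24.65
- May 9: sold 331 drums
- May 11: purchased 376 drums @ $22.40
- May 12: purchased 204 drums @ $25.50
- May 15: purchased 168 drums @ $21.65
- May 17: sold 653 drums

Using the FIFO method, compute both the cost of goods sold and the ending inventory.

COGS = $26,678.65; ending inventory = $10,272.80

May 3, 128 sold [FIFO — oldest first]: 128 @ $25.35 = $3,244.80
May 9, 331 sold [FIFO — oldest first]: 163 @ $25.35 + 147 @ $21.60 + 21 @ $25.75 = $7,848.00
May 17, 653 sold [FIFO — oldest first]: 73 @ $25.75 + 101 @ $25.75 + 167 @ $24.65 + 312 @ $22.40 = $15,585.85
Total COGS = $3,244.80 + $7,848.00 + $15,585.85 = $26,678.65
Ending inventory: 64 @ $22.40 + 204 @ $25.50 + 168 @ $21.65 = $10,272.80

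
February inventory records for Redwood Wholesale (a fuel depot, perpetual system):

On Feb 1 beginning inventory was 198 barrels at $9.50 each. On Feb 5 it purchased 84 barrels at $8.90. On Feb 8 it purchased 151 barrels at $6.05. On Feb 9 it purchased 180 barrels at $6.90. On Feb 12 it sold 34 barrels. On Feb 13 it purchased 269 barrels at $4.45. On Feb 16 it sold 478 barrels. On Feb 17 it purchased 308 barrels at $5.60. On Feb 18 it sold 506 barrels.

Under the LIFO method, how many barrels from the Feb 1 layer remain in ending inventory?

Feb 12, 34 sold [LIFO — newest first]: 34 @ $6.90 = $234.60
Feb 16, 478 sold [LIFO — newest first]: 269 @ $4.45 + 146 @ $6.90 + 63 @ $6.05 = $2,585.60
Feb 18, 506 sold [LIFO — newest first]: 308 @ $5.60 + 88 @ $6.05 + 84 @ $8.90 + 26 @ $9.50 = $3,251.80
Total COGS = $234.60 + $2,585.60 + $3,251.80 = $6,072.00
Ending inventory: 172 @ $9.50 = $1,634.00

172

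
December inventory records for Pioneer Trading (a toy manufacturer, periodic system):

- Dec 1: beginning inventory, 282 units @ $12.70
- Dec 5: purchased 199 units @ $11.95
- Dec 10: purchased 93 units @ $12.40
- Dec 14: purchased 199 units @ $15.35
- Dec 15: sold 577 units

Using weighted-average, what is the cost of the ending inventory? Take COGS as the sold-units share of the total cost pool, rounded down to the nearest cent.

Ending inventory = $2,578.00

Dec 15, sell 577: 577/773 × $10,167.30 → $7,589.30
Ending inventory (cost pool remaining) = $2,578.00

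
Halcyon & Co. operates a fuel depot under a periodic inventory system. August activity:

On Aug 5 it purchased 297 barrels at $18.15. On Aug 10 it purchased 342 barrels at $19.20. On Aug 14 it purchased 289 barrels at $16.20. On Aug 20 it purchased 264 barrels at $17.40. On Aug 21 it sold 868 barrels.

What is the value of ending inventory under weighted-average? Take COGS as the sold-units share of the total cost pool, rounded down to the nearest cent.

Ending inventory = $5,771.21

Aug 21, sell 868: 868/1192 × $21,232.35 → $15,461.14
Ending inventory (cost pool remaining) = $5,771.21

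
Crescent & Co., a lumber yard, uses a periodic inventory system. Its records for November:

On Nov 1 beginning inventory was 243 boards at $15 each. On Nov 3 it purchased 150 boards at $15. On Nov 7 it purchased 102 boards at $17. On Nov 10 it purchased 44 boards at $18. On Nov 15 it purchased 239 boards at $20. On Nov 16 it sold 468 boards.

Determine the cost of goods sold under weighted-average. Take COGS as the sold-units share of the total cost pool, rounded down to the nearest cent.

Nov 16, sell 468: 468/778 × $13,201.00 → $7,940.96
Ending inventory (cost pool remaining) = $5,260.04

COGS = $7,940.96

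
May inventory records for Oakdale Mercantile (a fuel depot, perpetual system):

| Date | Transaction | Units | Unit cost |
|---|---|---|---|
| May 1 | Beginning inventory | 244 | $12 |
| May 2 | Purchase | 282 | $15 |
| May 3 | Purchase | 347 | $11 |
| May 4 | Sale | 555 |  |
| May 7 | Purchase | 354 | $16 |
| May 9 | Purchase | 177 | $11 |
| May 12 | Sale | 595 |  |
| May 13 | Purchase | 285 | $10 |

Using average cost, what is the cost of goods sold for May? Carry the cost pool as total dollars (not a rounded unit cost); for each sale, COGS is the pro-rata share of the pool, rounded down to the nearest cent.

COGS = $15,112.94

After May 1: 244 on hand, pool $2,928.00 (≈ $12.0000 each)
After May 2: 526 on hand, pool $7,158.00 (≈ $13.6084 each)
After May 3: 873 on hand, pool $10,975.00 (≈ $12.5716 each)
May 4, sell 555: 555/873 × $10,975.00 → $6,977.23
After May 7: 672 on hand, pool $9,661.77 (≈ $14.3776 each)
After May 9: 849 on hand, pool $11,608.77 (≈ $13.6735 each)
May 12, sell 595: 595/849 × $11,608.77 → $8,135.71
After May 13: 539 on hand, pool $6,323.06 (≈ $11.7311 each)
Total COGS = $6,977.23 + $8,135.71 = $15,112.94
Ending inventory (cost pool remaining) = $6,323.06
Check: goods available $21,436.00 = COGS $15,112.94 + ending $6,323.06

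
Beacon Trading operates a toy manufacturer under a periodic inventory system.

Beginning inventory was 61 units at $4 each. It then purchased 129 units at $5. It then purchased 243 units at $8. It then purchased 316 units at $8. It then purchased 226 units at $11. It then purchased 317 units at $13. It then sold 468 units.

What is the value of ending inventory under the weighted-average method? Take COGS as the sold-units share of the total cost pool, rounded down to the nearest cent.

Sale 1, sell 468: 468/1292 × $11,968.00 → $4,335.15
Ending inventory (cost pool remaining) = $7,632.85

Ending inventory = $7,632.85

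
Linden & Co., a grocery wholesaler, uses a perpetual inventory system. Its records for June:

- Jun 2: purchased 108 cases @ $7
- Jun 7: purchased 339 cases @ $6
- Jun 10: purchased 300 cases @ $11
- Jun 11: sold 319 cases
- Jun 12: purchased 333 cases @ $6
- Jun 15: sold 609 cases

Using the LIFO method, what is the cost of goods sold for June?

Jun 11, 319 sold [LIFO — newest first]: 300 @ $11 + 19 @ $6 = $3,414
Jun 15, 609 sold [LIFO — newest first]: 333 @ $6 + 276 @ $6 = $3,654
Total COGS = $3,414 + $3,654 = $7,068
Ending inventory: 108 @ $7 + 44 @ $6 = $1,020
Check: goods available $8,088 = COGS $7,068 + ending $1,020

COGS = $7,068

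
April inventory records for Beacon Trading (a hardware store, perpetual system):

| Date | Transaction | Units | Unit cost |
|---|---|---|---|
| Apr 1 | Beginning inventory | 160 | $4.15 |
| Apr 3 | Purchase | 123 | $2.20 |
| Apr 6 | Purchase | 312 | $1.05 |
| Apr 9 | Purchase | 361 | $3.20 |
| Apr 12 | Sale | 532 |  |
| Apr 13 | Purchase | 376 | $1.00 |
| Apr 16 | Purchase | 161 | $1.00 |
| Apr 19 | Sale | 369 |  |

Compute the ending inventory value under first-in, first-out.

Apr 12, 532 sold [FIFO — oldest first]: 160 @ $4.15 + 123 @ $2.20 + 249 @ $1.05 = $1,196.05
Apr 19, 369 sold [FIFO — oldest first]: 63 @ $1.05 + 306 @ $3.20 = $1,045.35
Total COGS = $1,196.05 + $1,045.35 = $2,241.40
Ending inventory: 55 @ $3.20 + 376 @ $1.00 + 161 @ $1.00 = $713.00

Ending inventory = $713.00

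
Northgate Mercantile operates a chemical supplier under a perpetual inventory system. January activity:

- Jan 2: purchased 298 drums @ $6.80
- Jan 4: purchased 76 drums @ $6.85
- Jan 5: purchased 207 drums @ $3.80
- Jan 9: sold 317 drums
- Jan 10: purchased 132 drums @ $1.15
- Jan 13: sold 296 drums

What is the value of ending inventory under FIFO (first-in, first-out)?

Ending inventory = $115.00

Jan 9, 317 sold [FIFO — oldest first]: 298 @ $6.80 + 19 @ $6.85 = $2,156.55
Jan 13, 296 sold [FIFO — oldest first]: 57 @ $6.85 + 207 @ $3.80 + 32 @ $1.15 = $1,213.85
Total COGS = $2,156.55 + $1,213.85 = $3,370.40
Ending inventory: 100 @ $1.15 = $115.00
Check: goods available $3,485.40 = COGS $3,370.40 + ending $115.00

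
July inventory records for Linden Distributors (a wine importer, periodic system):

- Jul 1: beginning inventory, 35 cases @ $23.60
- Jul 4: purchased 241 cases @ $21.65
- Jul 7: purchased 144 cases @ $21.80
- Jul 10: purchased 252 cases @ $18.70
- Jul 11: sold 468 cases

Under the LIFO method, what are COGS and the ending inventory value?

COGS = $9,410.40; ending inventory = $4,484.85

Jul 11, 468 sold [LIFO — newest first]: 252 @ $18.70 + 144 @ $21.80 + 72 @ $21.65 = $9,410.40
Ending inventory: 35 @ $23.60 + 169 @ $21.65 = $4,484.85
Check: goods available $13,895.25 = COGS $9,410.40 + ending $4,484.85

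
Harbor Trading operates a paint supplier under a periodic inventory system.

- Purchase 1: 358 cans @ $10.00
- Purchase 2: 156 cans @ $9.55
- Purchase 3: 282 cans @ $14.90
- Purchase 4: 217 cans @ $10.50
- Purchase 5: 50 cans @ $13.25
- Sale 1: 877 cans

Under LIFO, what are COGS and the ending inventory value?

Sale 1 (877) [LIFO — newest first]: 50 @ $13.25 + 217 @ $10.50 + 282 @ $14.90 + 156 @ $9.55 + 172 @ $10.00 = $10,352.60
Ending inventory: 186 @ $10.00 = $1,860.00

COGS = $10,352.60; ending inventory = $1,860.00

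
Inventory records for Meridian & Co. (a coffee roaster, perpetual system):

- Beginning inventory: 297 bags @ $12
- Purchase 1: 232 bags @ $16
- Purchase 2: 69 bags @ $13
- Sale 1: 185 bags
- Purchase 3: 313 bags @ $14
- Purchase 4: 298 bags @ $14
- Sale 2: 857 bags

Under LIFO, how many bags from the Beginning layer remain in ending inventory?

167

Sale 1 (185) [LIFO — newest first]: 69 @ $13 + 116 @ $16 = $2,753
Sale 2 (857) [LIFO — newest first]: 298 @ $14 + 313 @ $14 + 116 @ $16 + 130 @ $12 = $11,970
Total COGS = $2,753 + $11,970 = $14,723
Ending inventory: 167 @ $12 = $2,004
Check: goods available $16,727 = COGS $14,723 + ending $2,004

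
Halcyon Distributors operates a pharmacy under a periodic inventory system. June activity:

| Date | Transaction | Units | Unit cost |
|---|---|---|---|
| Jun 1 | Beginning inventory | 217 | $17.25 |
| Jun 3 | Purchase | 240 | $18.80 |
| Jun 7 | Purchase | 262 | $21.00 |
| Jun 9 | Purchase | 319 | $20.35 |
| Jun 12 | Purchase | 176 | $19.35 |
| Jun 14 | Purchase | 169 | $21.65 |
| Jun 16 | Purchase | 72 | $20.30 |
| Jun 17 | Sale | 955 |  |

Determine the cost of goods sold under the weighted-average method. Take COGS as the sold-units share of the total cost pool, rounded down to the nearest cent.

COGS = $18,886.65

Jun 17, sell 955: 955/1455 × $28,774.95 → $18,886.65
Ending inventory (cost pool remaining) = $9,888.30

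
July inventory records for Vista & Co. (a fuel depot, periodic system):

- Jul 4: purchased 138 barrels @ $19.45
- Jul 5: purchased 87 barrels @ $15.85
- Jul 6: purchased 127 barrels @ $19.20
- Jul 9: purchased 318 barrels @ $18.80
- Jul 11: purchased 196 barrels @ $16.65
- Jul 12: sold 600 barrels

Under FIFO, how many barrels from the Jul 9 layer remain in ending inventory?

Jul 12, 600 sold [FIFO — oldest first]: 138 @ $19.45 + 87 @ $15.85 + 127 @ $19.20 + 248 @ $18.80 = $11,163.85
Ending inventory: 70 @ $18.80 + 196 @ $16.65 = $4,579.40
Check: goods available $15,743.25 = COGS $11,163.85 + ending $4,579.40

70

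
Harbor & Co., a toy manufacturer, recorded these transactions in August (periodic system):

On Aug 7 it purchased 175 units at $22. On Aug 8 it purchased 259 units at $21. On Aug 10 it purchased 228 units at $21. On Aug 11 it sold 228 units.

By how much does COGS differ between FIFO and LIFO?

FIFO COGS: 175 @ $22 + 53 @ $21 = $4,963
LIFO COGS: 228 @ $21 = $4,788
Difference = |$4,963 − $4,788| = $175

$175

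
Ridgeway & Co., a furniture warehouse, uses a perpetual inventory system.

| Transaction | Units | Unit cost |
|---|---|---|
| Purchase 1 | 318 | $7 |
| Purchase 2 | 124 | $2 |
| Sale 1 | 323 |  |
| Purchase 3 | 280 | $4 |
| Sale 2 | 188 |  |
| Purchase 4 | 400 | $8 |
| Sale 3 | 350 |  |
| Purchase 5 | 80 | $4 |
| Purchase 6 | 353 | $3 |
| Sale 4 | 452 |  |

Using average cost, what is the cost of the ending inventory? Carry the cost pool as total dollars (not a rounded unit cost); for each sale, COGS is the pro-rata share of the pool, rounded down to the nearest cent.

Ending inventory = $1,098.21

After Purchase 1: 318 on hand, pool $2,226.00 (≈ $7.0000 each)
After Purchase 2: 442 on hand, pool $2,474.00 (≈ $5.5973 each)
Sale 1, sell 323: 323/442 × $2,474.00 → $1,807.92
After Purchase 3: 399 on hand, pool $1,786.08 (≈ $4.4764 each)
Sale 2, sell 188: 188/399 × $1,786.08 → $841.56
After Purchase 4: 611 on hand, pool $4,144.52 (≈ $6.7832 each)
Sale 3, sell 350: 350/611 × $4,144.52 → $2,374.11
After Purchase 5: 341 on hand, pool $2,090.41 (≈ $6.1302 each)
After Purchase 6: 694 on hand, pool $3,149.41 (≈ $4.5381 each)
Sale 4, sell 452: 452/694 × $3,149.41 → $2,051.20
Total COGS = $1,807.92 + $841.56 + $2,374.11 + $2,051.20 = $7,074.79
Ending inventory (cost pool remaining) = $1,098.21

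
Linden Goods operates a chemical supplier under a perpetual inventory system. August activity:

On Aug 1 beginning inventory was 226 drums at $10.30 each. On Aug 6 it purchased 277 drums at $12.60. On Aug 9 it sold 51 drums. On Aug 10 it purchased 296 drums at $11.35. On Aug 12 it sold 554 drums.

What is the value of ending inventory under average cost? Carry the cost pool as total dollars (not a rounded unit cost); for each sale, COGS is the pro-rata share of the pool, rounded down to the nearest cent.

After Aug 1: 226 on hand, pool $2,327.80 (≈ $10.3000 each)
After Aug 6: 503 on hand, pool $5,818.00 (≈ $11.5666 each)
Aug 9, sell 51: 51/503 × $5,818.00 → $589.89
After Aug 10: 748 on hand, pool $8,587.71 (≈ $11.4809 each)
Aug 12, sell 554: 554/748 × $8,587.71 → $6,360.41
Total COGS = $589.89 + $6,360.41 = $6,950.30
Ending inventory (cost pool remaining) = $2,227.30

Ending inventory = $2,227.30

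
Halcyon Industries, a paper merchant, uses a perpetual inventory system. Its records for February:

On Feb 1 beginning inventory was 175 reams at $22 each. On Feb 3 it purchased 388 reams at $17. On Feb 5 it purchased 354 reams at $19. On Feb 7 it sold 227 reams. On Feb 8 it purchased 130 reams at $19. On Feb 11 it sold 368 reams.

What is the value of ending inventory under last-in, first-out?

Ending inventory = $8,559

Feb 7, 227 sold [LIFO — newest first]: 227 @ $19 = $4,313
Feb 11, 368 sold [LIFO — newest first]: 130 @ $19 + 127 @ $19 + 111 @ $17 = $6,770
Total COGS = $4,313 + $6,770 = $11,083
Ending inventory: 175 @ $22 + 277 @ $17 = $8,559
Check: goods available $19,642 = COGS $11,083 + ending $8,559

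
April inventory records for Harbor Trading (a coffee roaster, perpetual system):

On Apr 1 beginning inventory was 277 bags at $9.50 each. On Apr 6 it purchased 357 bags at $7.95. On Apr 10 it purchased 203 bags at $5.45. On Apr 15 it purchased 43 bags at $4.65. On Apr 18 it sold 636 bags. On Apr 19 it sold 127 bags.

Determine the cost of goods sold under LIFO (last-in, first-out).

COGS = $5,664.45

Apr 18, 636 sold [LIFO — newest first]: 43 @ $4.65 + 203 @ $5.45 + 357 @ $7.95 + 33 @ $9.50 = $4,457.95
Apr 19, 127 sold [LIFO — newest first]: 127 @ $9.50 = $1,206.50
Total COGS = $4,457.95 + $1,206.50 = $5,664.45
Ending inventory: 117 @ $9.50 = $1,111.50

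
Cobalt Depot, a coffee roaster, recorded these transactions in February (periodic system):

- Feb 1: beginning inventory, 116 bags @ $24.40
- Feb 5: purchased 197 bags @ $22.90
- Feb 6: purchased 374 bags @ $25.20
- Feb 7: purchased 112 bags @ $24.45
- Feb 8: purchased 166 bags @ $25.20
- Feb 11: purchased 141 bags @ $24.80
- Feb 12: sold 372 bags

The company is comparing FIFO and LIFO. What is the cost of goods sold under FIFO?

COGS = $8,828.50

FIFO COGS: 116 @ $24.40 + 197 @ $22.90 + 59 @ $25.20 = $8,828.50
LIFO COGS: 141 @ $24.80 + 166 @ $25.20 + 65 @ $24.45 = $9,269.25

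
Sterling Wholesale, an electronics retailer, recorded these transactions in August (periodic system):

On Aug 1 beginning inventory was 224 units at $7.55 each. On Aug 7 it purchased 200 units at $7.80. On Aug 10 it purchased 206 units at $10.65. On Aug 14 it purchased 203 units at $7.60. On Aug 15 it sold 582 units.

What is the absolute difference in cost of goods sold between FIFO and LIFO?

$152.20

FIFO COGS: 224 @ $7.55 + 200 @ $7.80 + 158 @ $10.65 = $4,933.90
LIFO COGS: 203 @ $7.60 + 206 @ $10.65 + 173 @ $7.80 = $5,086.10
Difference = |$4,933.90 − $5,086.10| = $152.20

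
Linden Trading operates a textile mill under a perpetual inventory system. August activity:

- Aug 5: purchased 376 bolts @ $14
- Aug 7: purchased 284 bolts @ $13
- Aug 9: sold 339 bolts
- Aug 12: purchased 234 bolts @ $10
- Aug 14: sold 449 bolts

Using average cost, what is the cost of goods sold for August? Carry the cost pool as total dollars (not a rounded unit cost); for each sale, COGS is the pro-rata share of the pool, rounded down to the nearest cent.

COGS = $10,017.14

After Aug 5: 376 on hand, pool $5,264.00 (≈ $14.0000 each)
After Aug 7: 660 on hand, pool $8,956.00 (≈ $13.5697 each)
Aug 9, sell 339: 339/660 × $8,956.00 → $4,600.12
After Aug 12: 555 on hand, pool $6,695.88 (≈ $12.0646 each)
Aug 14, sell 449: 449/555 × $6,695.88 → $5,417.02
Total COGS = $4,600.12 + $5,417.02 = $10,017.14
Ending inventory (cost pool remaining) = $1,278.86
Check: goods available $11,296.00 = COGS $10,017.14 + ending $1,278.86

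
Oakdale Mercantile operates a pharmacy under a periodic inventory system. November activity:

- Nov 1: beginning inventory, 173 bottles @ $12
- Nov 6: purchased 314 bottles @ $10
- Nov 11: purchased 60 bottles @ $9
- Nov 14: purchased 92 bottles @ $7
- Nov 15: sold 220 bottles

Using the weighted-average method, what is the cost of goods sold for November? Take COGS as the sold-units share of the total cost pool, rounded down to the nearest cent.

COGS = $2,203.44

Nov 15, sell 220: 220/639 × $6,400.00 → $2,203.44
Ending inventory (cost pool remaining) = $4,196.56
Check: goods available $6,400.00 = COGS $2,203.44 + ending $4,196.56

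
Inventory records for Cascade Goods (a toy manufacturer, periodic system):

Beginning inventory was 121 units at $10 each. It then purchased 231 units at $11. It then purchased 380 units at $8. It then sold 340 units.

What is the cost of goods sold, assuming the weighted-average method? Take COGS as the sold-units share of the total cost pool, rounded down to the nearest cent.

Sale 1, sell 340: 340/732 × $6,791.00 → $3,154.28
Ending inventory (cost pool remaining) = $3,636.72

COGS = $3,154.28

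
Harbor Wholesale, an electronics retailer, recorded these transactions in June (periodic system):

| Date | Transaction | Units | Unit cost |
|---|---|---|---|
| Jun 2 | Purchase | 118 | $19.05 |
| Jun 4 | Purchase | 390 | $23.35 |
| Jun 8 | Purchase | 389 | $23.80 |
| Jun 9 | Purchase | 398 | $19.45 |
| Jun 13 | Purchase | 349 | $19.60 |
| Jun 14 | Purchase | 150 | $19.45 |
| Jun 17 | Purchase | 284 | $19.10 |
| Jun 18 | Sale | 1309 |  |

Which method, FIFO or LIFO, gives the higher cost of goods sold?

FIFO COGS: 118 @ $19.05 + 390 @ $23.35 + 389 @ $23.80 + 398 @ $19.45 + 14 @ $19.60 = $28,628.10
LIFO COGS: 284 @ $19.10 + 150 @ $19.45 + 349 @ $19.60 + 398 @ $19.45 + 128 @ $23.80 = $25,969.80

FIFO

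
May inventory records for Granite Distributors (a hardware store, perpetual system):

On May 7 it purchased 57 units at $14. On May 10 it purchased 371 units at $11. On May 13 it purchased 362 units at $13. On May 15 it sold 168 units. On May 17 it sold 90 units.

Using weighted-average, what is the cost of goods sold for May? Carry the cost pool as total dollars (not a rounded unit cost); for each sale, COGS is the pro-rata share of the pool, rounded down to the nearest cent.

COGS = $3,130.28

After May 7: 57 on hand, pool $798.00 (≈ $14.0000 each)
After May 10: 428 on hand, pool $4,879.00 (≈ $11.3995 each)
After May 13: 790 on hand, pool $9,585.00 (≈ $12.1329 each)
May 15, sell 168: 168/790 × $9,585.00 → $2,038.32
May 17, sell 90: 90/622 × $7,546.68 → $1,091.96
Total COGS = $2,038.32 + $1,091.96 = $3,130.28
Ending inventory (cost pool remaining) = $6,454.72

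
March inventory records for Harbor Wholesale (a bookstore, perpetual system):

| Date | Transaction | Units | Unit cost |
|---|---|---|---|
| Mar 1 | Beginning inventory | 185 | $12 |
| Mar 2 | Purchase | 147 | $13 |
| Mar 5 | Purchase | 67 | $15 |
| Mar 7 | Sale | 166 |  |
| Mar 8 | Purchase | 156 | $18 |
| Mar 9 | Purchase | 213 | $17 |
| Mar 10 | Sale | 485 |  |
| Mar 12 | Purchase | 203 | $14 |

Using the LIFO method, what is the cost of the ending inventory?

Ending inventory = $4,246

Mar 7, 166 sold [LIFO — newest first]: 67 @ $15 + 99 @ $13 = $2,292
Mar 10, 485 sold [LIFO — newest first]: 213 @ $17 + 156 @ $18 + 48 @ $13 + 68 @ $12 = $7,869
Total COGS = $2,292 + $7,869 = $10,161
Ending inventory: 117 @ $12 + 203 @ $14 = $4,246
Check: goods available $14,407 = COGS $10,161 + ending $4,246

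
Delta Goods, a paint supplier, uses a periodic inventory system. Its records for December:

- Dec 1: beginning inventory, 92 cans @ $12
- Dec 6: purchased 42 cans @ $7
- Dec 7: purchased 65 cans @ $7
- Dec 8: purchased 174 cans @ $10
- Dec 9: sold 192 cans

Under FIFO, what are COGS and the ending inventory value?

COGS = $1,804; ending inventory = $1,789

Dec 9, 192 sold [FIFO — oldest first]: 92 @ $12 + 42 @ $7 + 58 @ $7 = $1,804
Ending inventory: 7 @ $7 + 174 @ $10 = $1,789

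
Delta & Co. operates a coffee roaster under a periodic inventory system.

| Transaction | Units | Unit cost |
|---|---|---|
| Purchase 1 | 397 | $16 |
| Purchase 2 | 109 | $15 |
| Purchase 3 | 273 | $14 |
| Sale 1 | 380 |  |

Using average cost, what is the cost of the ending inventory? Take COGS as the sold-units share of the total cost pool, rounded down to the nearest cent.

Ending inventory = $6,048.52

Sale 1, sell 380: 380/779 × $11,809.00 → $5,760.48
Ending inventory (cost pool remaining) = $6,048.52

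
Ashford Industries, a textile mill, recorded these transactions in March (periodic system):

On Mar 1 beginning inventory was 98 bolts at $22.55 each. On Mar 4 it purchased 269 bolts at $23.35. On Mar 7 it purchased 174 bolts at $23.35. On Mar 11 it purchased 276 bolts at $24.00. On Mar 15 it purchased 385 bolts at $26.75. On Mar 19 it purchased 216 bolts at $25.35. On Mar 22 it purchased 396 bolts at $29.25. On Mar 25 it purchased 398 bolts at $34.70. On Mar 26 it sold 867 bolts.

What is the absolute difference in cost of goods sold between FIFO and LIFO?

$6,728.70

FIFO COGS: 98 @ $22.55 + 269 @ $23.35 + 174 @ $23.35 + 276 @ $24.00 + 50 @ $26.75 = $20,515.45
LIFO COGS: 398 @ $34.70 + 396 @ $29.25 + 73 @ $25.35 = $27,244.15
Difference = |$20,515.45 − $27,244.15| = $6,728.70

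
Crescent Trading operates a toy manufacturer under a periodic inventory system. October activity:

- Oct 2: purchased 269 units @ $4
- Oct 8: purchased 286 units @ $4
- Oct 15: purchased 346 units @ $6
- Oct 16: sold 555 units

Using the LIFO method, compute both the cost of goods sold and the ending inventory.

Oct 16, 555 sold [LIFO — newest first]: 346 @ $6 + 209 @ $4 = $2,912
Ending inventory: 269 @ $4 + 77 @ $4 = $1,384

COGS = $2,912; ending inventory = $1,384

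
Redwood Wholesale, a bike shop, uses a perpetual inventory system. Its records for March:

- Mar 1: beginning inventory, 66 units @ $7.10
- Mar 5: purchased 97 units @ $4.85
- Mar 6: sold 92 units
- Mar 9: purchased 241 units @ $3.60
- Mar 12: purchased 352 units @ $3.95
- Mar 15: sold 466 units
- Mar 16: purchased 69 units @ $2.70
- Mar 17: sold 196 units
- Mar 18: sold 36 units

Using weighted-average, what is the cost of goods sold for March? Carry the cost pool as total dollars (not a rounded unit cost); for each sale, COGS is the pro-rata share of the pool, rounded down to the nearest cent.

COGS = $3,254.67

After Mar 1: 66 on hand, pool $468.60 (≈ $7.1000 each)
After Mar 5: 163 on hand, pool $939.05 (≈ $5.7610 each)
Mar 6, sell 92: 92/163 × $939.05 → $530.01
After Mar 9: 312 on hand, pool $1,276.64 (≈ $4.0918 each)
After Mar 12: 664 on hand, pool $2,667.04 (≈ $4.0166 each)
Mar 15, sell 466: 466/664 × $2,667.04 → $1,871.74
After Mar 16: 267 on hand, pool $981.60 (≈ $3.6764 each)
Mar 17, sell 196: 196/267 × $981.60 → $720.57
Mar 18, sell 36: 36/71 × $261.03 → $132.35
Total COGS = $530.01 + $1,871.74 + $720.57 + $132.35 = $3,254.67
Ending inventory (cost pool remaining) = $128.68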